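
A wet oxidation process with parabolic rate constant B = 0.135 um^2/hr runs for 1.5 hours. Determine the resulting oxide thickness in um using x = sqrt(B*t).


Step 1: Compute B*t = 0.135 * 1.5 = 0.2025
Step 2: x = sqrt(0.2025)
x = 0.45 um


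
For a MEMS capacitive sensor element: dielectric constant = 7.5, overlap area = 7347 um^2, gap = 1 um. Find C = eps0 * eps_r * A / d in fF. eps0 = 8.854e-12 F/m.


Step 1: Convert area to m^2: A = 7347e-12 m^2
Step 2: Convert gap to m: d = 1e-6 m
Step 3: C = eps0 * eps_r * A / d
C = 8.854e-12 * 7.5 * 7347e-12 / 1e-6
Step 4: Convert to fF (multiply by 1e15).
C = 487.88 fF


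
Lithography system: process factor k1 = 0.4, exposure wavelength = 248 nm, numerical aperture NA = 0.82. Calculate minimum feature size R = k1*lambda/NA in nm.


Step 1: Identify values: k1 = 0.4, lambda = 248 nm, NA = 0.82
Step 2: R = k1 * lambda / NA
R = 0.4 * 248 / 0.82
R = 121.0 nm


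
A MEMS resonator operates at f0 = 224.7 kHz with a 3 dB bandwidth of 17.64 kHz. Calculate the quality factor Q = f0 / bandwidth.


Step 1: Q = f0 / bandwidth
Step 2: Q = 224.7 / 17.64
Q = 12.7


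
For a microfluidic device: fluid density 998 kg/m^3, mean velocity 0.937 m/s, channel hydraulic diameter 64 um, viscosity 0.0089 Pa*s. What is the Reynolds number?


Step 1: Convert Dh to meters: Dh = 64e-6 m
Step 2: Re = rho * v * Dh / mu
Re = 998 * 0.937 * 64e-6 / 0.0089
Re = 6.725


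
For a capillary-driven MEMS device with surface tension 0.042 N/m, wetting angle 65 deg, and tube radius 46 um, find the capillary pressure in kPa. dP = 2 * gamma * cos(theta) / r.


Step 1: cos(65 deg) = 0.4226
Step 2: Convert r to m: r = 46e-6 m
Step 3: dP = 2 * 0.042 * 0.4226 / 46e-6 = 771.7 Pa
Step 4: Convert Pa to kPa (divide by 1000).
dP = 0.77 kPa


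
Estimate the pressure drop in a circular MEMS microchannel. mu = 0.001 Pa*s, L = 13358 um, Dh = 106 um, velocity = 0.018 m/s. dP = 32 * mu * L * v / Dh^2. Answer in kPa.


Step 1: Convert to SI: L = 13358e-6 m, Dh = 106e-6 m
Step 2: dP = 32 * 0.001 * 13358e-6 * 0.018 / (106e-6)^2
Step 3: dP = 684.78 Pa
Step 4: Convert to kPa: dP = 0.68 kPa


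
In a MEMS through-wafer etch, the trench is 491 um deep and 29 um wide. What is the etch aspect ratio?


Step 1: AR = depth / width
Step 2: AR = 491 / 29
AR = 16.9


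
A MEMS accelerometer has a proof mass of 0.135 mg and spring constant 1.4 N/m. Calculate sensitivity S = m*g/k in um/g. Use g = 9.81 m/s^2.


Step 1: Convert mass: m = 0.135 mg = 1.35e-07 kg
Step 2: S = m * g / k = 1.35e-07 * 9.81 / 1.4
Step 3: S = 9.46e-07 m/g
Step 4: Convert to um/g: S = 0.946 um/g


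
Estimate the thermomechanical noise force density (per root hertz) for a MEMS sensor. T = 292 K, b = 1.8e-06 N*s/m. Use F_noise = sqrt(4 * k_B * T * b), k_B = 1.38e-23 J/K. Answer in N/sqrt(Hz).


Step 1: Compute 4 * k_B * T * b
= 4 * 1.38e-23 * 292 * 1.8e-06
= 2.9013e-26 N^2/Hz
Step 2: F_noise = sqrt(2.9013e-26)
F_noise = 1.70e-13 N/sqrt(Hz)


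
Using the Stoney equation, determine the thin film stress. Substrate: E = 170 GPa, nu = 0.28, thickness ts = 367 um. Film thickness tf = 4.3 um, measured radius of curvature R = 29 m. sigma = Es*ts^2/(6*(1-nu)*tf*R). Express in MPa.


Step 1: Compute numerator: Es * ts^2 = 170 * 367^2 = 22897130 (GPa*um^2)
Step 2: Compute denominator (R in um): 6*(1-nu)*tf*R = 6*0.72*4.3*29e6 = 538704000.0 (um^2)
Step 3: sigma (GPa) = 22897130 / 538704000.0 = 4.2504e-02 GPa
Step 4: Convert to MPa (x1000): sigma = 42.5 MPa


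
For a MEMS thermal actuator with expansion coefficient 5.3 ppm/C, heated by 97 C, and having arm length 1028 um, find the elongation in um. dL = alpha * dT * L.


Step 1: Convert CTE: alpha = 5.3 ppm/C = 5.3e-6 /C
Step 2: dL = 5.3e-6 * 97 * 1028
dL = 0.5285 um


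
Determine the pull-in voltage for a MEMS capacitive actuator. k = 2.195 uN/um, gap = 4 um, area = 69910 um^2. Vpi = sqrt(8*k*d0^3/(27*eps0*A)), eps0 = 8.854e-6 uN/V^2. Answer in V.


Step 1: Compute numerator: 8 * k * d0^3 = 8 * 2.195 * 4^3 = 1123.84
Step 2: Compute denominator: 27 * eps0 * A = 27 * 8.854e-6 * 69910 = 16.712545
Step 3: Vpi = sqrt(1123.84 / 16.712545)
Vpi = 8.2 V


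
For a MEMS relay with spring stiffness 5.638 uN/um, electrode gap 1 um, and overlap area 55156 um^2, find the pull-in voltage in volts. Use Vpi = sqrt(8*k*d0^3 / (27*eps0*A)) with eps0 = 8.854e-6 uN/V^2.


Step 1: Compute numerator: 8 * k * d0^3 = 8 * 5.638 * 1^3 = 45.104
Step 2: Compute denominator: 27 * eps0 * A = 27 * 8.854e-6 * 55156 = 13.185483
Step 3: Vpi = sqrt(45.104 / 13.185483)
Vpi = 1.85 V


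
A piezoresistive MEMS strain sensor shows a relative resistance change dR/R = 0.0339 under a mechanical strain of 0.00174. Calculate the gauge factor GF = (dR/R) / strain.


Step 1: Identify values.
dR/R = 0.0339, strain = 0.00174
Step 2: GF = (dR/R) / strain = 0.0339 / 0.00174
GF = 19.5


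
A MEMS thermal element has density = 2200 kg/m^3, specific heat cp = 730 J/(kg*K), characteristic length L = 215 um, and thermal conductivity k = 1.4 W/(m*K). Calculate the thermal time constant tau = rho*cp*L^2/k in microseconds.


Step 1: Convert L to m: L = 215e-6 m
Step 2: L^2 = (215e-6)^2 = 4.6225e-08 m^2
Step 3: tau = 2200 * 730 * 4.6225e-08 / 1.4 = 5.302667857e-02 s
Step 4: Convert to microseconds (multiply by 1e6).
tau = 53026.679 us


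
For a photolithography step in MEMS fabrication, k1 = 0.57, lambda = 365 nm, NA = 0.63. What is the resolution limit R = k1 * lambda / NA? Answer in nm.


Step 1: Identify values: k1 = 0.57, lambda = 365 nm, NA = 0.63
Step 2: R = k1 * lambda / NA
R = 0.57 * 365 / 0.63
R = 330.2 nm


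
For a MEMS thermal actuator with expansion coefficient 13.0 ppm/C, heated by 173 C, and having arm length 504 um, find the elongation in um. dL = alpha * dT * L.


Step 1: Convert CTE: alpha = 13.0 ppm/C = 13.0e-6 /C
Step 2: dL = 13.0e-6 * 173 * 504
dL = 1.1335 um


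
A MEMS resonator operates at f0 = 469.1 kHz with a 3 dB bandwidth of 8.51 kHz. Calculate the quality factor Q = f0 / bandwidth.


Step 1: Q = f0 / bandwidth
Step 2: Q = 469.1 / 8.51
Q = 55.1


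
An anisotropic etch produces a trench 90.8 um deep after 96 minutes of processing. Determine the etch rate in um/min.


Step 1: Etch rate = depth / time
Step 2: rate = 90.8 / 96
rate = 0.946 um/min


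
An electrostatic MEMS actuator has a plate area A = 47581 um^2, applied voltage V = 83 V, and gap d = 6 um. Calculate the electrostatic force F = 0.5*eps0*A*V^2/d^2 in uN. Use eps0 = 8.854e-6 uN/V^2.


Step 1: Identify parameters.
eps0 = 8.854e-6 uN/V^2, A = 47581 um^2, V = 83 V, d = 6 um
Step 2: Compute V^2 = 83^2 = 6889
Step 3: Compute d^2 = 6^2 = 36
Step 4: F = 0.5 * 8.854e-6 * 47581 * 6889 / 36
F = 40.309 uN


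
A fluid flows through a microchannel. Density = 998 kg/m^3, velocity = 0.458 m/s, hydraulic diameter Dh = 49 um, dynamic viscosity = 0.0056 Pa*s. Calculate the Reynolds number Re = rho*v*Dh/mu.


Step 1: Convert Dh to meters: Dh = 49e-6 m
Step 2: Re = rho * v * Dh / mu
Re = 998 * 0.458 * 49e-6 / 0.0056
Re = 3.999


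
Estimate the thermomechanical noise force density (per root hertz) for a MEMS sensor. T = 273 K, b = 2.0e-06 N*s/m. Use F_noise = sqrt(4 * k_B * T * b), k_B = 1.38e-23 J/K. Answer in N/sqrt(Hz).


Step 1: Compute 4 * k_B * T * b
= 4 * 1.38e-23 * 273 * 2.0e-06
= 3.0139e-26 N^2/Hz
Step 2: F_noise = sqrt(3.0139e-26)
F_noise = 1.74e-13 N/sqrt(Hz)


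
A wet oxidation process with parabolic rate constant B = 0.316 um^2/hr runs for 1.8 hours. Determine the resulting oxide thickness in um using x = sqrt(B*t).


Step 1: Compute B*t = 0.316 * 1.8 = 0.5688
Step 2: x = sqrt(0.5688)
x = 0.754 um


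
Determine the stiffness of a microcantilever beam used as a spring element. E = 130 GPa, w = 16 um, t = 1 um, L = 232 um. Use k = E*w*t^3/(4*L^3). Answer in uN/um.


Step 1: Convert E to consistent units (1 GPa = 1000 uN/um^2).
E = 130 GPa = 130000 uN/um^2
Step 2: Compute t^3 = 1^3 = 1
Step 3: Compute L^3 = 232^3 = 12487168
Step 4: k = 130000 * 16 * 1 / (4 * 12487168)
k = 0.0416 uN/um


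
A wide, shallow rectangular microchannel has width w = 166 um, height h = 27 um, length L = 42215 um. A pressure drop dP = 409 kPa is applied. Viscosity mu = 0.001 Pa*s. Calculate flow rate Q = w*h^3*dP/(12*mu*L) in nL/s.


Step 1: Convert all dimensions to SI (meters).
w = 166e-6 m, h = 27e-6 m, L = 42215e-6 m, dP = 409e3 Pa
Step 2: Q = w * h^3 * dP / (12 * mu * L)
Q = 166e-6 * (27e-6)^3 * 409e3 / (12 * 0.001 * 42215e-6) = 2.63799914e-09 m^3/s
Step 3: Convert Q from m^3/s to nL/s (1 m^3 = 1e12 nL, so multiply by 1e12).
Q = 2637.999 nL/s


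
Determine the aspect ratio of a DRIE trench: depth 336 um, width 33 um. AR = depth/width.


Step 1: AR = depth / width
Step 2: AR = 336 / 33
AR = 10.2


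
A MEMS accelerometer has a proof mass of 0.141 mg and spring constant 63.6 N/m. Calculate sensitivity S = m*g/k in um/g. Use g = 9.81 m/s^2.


Step 1: Convert mass: m = 0.141 mg = 1.41e-07 kg
Step 2: S = m * g / k = 1.41e-07 * 9.81 / 63.6
Step 3: S = 2.17e-08 m/g
Step 4: Convert to um/g: S = 0.022 um/g


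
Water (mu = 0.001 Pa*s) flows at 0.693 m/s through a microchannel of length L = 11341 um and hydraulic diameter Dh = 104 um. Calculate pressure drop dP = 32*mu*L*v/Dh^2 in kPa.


Step 1: Convert to SI: L = 11341e-6 m, Dh = 104e-6 m
Step 2: dP = 32 * 0.001 * 11341e-6 * 0.693 / (104e-6)^2
Step 3: dP = 23252.41 Pa
Step 4: Convert to kPa: dP = 23.25 kPa


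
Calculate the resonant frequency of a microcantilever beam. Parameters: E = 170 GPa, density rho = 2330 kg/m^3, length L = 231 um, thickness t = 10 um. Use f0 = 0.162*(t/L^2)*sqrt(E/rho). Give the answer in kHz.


Step 1: Convert units to SI.
t_SI = 10e-6 m, L_SI = 231e-6 m
Step 2: Calculate sqrt(E/rho).
sqrt(170e9 / 2330) = 8541.74 m/s
Step 3: Compute f0.
f0 = 0.162 * 10e-6 / (231e-6)^2 * 8541.74 = 259320.8 Hz = 259.32 kHz


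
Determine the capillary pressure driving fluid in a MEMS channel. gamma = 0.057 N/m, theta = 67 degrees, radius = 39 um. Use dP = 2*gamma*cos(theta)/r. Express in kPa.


Step 1: cos(67 deg) = 0.3907
Step 2: Convert r to m: r = 39e-6 m
Step 3: dP = 2 * 0.057 * 0.3907 / 39e-6 = 1142.0 Pa
Step 4: Convert Pa to kPa (divide by 1000).
dP = 1.14 kPa


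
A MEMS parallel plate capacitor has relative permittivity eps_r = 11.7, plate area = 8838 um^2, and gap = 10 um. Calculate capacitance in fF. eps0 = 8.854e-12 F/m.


Step 1: Convert area to m^2: A = 8838e-12 m^2
Step 2: Convert gap to m: d = 10e-6 m
Step 3: C = eps0 * eps_r * A / d
C = 8.854e-12 * 11.7 * 8838e-12 / 10e-6
Step 4: Convert to fF (multiply by 1e15).
C = 91.55 fF


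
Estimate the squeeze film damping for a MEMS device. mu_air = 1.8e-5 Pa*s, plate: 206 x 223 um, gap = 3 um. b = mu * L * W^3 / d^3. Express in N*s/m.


Step 1: Convert to SI.
L = 206e-6 m, W = 223e-6 m, d = 3e-6 m
Step 2: W^3 = (223e-6)^3 = 1.11e-11 m^3
Step 3: d^3 = (3e-6)^3 = 2.70e-17 m^3
Step 4: b = 1.8e-5 * 206e-6 * 1.11e-11 / 2.70e-17
b = 1.52e-03 N*s/m


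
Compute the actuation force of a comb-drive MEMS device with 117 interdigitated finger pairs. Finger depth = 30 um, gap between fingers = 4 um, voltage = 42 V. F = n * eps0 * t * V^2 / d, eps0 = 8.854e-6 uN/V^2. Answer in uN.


Step 1: Parameters: n=117, eps0=8.854e-6 uN/V^2, t=30 um, V=42 V, d=4 um
Step 2: V^2 = 1764
Step 3: F = 117 * 8.854e-6 * 30 * 1764 / 4
F = 13.705 uN


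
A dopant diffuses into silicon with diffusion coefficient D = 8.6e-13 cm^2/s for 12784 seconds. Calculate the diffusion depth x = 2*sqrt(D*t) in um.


Step 1: Compute D*t = 8.6e-13 * 12784 = 1.099424e-08 cm^2
Step 2: sqrt(D*t) = 1.04853e-04 cm
Step 3: x = 2 * 1.04853e-04 cm = 2.09706e-04 cm
Step 4: Convert to um (1 cm = 1e4 um): x = 2.097 um


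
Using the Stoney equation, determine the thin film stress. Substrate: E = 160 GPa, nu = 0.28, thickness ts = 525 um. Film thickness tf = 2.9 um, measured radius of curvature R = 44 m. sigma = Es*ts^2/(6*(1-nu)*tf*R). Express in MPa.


Step 1: Compute numerator: Es * ts^2 = 160 * 525^2 = 44100000 (GPa*um^2)
Step 2: Compute denominator (R in um): 6*(1-nu)*tf*R = 6*0.72*2.9*44e6 = 551232000.0 (um^2)
Step 3: sigma (GPa) = 44100000 / 551232000.0 = 8.0003e-02 GPa
Step 4: Convert to MPa (x1000): sigma = 80.0 MPa


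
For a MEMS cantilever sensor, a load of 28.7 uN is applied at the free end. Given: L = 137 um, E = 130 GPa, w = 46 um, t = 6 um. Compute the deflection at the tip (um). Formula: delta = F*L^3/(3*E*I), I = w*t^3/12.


Step 1: Calculate the second moment of area.
I = w * t^3 / 12 = 46 * 6^3 / 12 = 828.0 um^4
Step 2: Convert E to consistent units (1 GPa = 1000 uN/um^2).
E = 130 GPa = 130000 uN/um^2
Step 3: Calculate tip deflection.
delta = F * L^3 / (3 * E * I)
delta = 28.7 * 137^3 / (3 * 130000 * 828.0)
delta = 0.2285 um


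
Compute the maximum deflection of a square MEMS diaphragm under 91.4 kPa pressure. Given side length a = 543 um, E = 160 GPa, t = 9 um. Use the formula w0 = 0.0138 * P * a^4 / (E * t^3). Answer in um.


Step 1: Convert pressure to compatible units (E is in GPa, so P in GPa).
P = 91.4 kPa = 91.4e-6 GPa
Step 2: Compute numerator: 0.0138 * P * a^4.
a^4 = 543^4 = 86935932801
numerator = 0.0138 * 91.4e-6 * 86935932801 = 1.09654e+05
Step 3: Compute denominator: E * t^3 = 160 * 9^3 = 116640
Step 4: w0 = numerator / denominator = 1.09654e+05 / 116640 = 0.9401 um


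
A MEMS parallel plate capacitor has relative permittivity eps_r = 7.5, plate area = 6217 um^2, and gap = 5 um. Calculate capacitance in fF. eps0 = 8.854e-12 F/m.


Step 1: Convert area to m^2: A = 6217e-12 m^2
Step 2: Convert gap to m: d = 5e-6 m
Step 3: C = eps0 * eps_r * A / d
C = 8.854e-12 * 7.5 * 6217e-12 / 5e-6
Step 4: Convert to fF (multiply by 1e15).
C = 82.57 fF


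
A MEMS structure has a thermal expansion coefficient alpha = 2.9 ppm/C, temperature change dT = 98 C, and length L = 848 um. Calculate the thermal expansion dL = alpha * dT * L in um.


Step 1: Convert CTE: alpha = 2.9 ppm/C = 2.9e-6 /C
Step 2: dL = 2.9e-6 * 98 * 848
dL = 0.241 um


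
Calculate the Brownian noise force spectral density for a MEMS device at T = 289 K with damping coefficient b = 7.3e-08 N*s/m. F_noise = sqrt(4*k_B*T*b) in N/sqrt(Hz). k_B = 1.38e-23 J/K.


Step 1: Compute 4 * k_B * T * b
= 4 * 1.38e-23 * 289 * 7.3e-08
= 1.1646e-27 N^2/Hz
Step 2: F_noise = sqrt(1.1646e-27)
F_noise = 3.41e-14 N/sqrt(Hz)


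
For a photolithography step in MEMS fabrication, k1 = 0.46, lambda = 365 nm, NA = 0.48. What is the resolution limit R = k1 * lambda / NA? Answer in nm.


Step 1: Identify values: k1 = 0.46, lambda = 365 nm, NA = 0.48
Step 2: R = k1 * lambda / NA
R = 0.46 * 365 / 0.48
R = 349.8 nm


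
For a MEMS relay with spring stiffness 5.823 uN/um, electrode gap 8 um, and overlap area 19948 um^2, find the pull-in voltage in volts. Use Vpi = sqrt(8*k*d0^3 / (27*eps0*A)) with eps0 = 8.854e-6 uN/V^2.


Step 1: Compute numerator: 8 * k * d0^3 = 8 * 5.823 * 8^3 = 23851.008
Step 2: Compute denominator: 27 * eps0 * A = 27 * 8.854e-6 * 19948 = 4.768729
Step 3: Vpi = sqrt(23851.008 / 4.768729)
Vpi = 70.72 V


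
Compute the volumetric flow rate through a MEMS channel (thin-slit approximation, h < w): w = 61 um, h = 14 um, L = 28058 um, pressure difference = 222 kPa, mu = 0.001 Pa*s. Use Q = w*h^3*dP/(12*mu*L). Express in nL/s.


Step 1: Convert all dimensions to SI (meters).
w = 61e-6 m, h = 14e-6 m, L = 28058e-6 m, dP = 222e3 Pa
Step 2: Q = w * h^3 * dP / (12 * mu * L)
Q = 61e-6 * (14e-6)^3 * 222e3 / (12 * 0.001 * 28058e-6) = 1.1036439e-10 m^3/s
Step 3: Convert Q from m^3/s to nL/s (1 m^3 = 1e12 nL, so multiply by 1e12).
Q = 110.364 nL/s


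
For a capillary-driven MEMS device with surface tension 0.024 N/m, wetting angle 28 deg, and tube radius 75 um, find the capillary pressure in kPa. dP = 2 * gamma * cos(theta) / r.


Step 1: cos(28 deg) = 0.8829
Step 2: Convert r to m: r = 75e-6 m
Step 3: dP = 2 * 0.024 * 0.8829 / 75e-6 = 565.1 Pa
Step 4: Convert Pa to kPa (divide by 1000).
dP = 0.57 kPa


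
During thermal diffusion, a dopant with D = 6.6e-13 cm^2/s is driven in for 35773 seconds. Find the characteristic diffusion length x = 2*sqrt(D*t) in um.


Step 1: Compute D*t = 6.6e-13 * 35773 = 2.361018e-08 cm^2
Step 2: sqrt(D*t) = 1.53656e-04 cm
Step 3: x = 2 * 1.53656e-04 cm = 3.07312e-04 cm
Step 4: Convert to um (1 cm = 1e4 um): x = 3.073 um


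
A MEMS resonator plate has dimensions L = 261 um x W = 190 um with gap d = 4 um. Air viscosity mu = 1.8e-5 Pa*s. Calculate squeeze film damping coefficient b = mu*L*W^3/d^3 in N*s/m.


Step 1: Convert to SI.
L = 261e-6 m, W = 190e-6 m, d = 4e-6 m
Step 2: W^3 = (190e-6)^3 = 6.86e-12 m^3
Step 3: d^3 = (4e-6)^3 = 6.40e-17 m^3
Step 4: b = 1.8e-5 * 261e-6 * 6.86e-12 / 6.40e-17
b = 5.03e-04 N*s/m


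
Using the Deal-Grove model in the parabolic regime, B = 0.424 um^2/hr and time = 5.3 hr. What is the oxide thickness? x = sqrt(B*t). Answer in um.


Step 1: Compute B*t = 0.424 * 5.3 = 2.2472
Step 2: x = sqrt(2.2472)
x = 1.499 um


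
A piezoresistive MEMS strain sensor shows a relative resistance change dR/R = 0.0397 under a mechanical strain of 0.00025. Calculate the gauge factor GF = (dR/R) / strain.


Step 1: Identify values.
dR/R = 0.0397, strain = 0.00025
Step 2: GF = (dR/R) / strain = 0.0397 / 0.00025
GF = 158.8


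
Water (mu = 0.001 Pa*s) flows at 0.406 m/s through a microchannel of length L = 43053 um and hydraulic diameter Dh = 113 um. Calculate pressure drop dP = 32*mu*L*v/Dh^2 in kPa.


Step 1: Convert to SI: L = 43053e-6 m, Dh = 113e-6 m
Step 2: dP = 32 * 0.001 * 43053e-6 * 0.406 / (113e-6)^2
Step 3: dP = 43804.88 Pa
Step 4: Convert to kPa: dP = 43.8 kPa


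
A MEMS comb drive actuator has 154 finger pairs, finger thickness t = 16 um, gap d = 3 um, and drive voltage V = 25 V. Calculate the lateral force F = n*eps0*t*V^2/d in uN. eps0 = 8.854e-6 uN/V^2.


Step 1: Parameters: n=154, eps0=8.854e-6 uN/V^2, t=16 um, V=25 V, d=3 um
Step 2: V^2 = 625
Step 3: F = 154 * 8.854e-6 * 16 * 625 / 3
F = 4.545 uN


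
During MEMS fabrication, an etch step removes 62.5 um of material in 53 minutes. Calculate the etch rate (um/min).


Step 1: Etch rate = depth / time
Step 2: rate = 62.5 / 53
rate = 1.179 um/min


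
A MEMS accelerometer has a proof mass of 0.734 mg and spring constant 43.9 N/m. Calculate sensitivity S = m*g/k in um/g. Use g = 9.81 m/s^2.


Step 1: Convert mass: m = 0.734 mg = 7.34e-07 kg
Step 2: S = m * g / k = 7.34e-07 * 9.81 / 43.9
Step 3: S = 1.64e-07 m/g
Step 4: Convert to um/g: S = 0.164 um/g


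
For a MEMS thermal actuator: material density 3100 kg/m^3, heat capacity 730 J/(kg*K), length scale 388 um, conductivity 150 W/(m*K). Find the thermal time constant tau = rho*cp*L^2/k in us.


Step 1: Convert L to m: L = 388e-6 m
Step 2: L^2 = (388e-6)^2 = 1.50544e-07 m^2
Step 3: tau = 3100 * 730 * 1.50544e-07 / 150 = 2.27120715e-03 s
Step 4: Convert to microseconds (multiply by 1e6).
tau = 2271.207 us


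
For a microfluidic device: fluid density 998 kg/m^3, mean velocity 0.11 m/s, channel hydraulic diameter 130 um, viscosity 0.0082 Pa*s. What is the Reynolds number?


Step 1: Convert Dh to meters: Dh = 130e-6 m
Step 2: Re = rho * v * Dh / mu
Re = 998 * 0.11 * 130e-6 / 0.0082
Re = 1.74


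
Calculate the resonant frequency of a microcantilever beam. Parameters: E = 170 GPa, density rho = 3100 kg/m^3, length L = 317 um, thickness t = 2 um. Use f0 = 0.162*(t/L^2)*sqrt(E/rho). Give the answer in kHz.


Step 1: Convert units to SI.
t_SI = 2e-6 m, L_SI = 317e-6 m
Step 2: Calculate sqrt(E/rho).
sqrt(170e9 / 3100) = 7405.32 m/s
Step 3: Compute f0.
f0 = 0.162 * 2e-6 / (317e-6)^2 * 7405.32 = 23876.5 Hz = 23.88 kHz


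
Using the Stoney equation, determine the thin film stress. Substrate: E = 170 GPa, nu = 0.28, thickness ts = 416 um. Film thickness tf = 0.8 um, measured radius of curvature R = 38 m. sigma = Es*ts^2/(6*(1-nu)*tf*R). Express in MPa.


Step 1: Compute numerator: Es * ts^2 = 170 * 416^2 = 29419520 (GPa*um^2)
Step 2: Compute denominator (R in um): 6*(1-nu)*tf*R = 6*0.72*0.8*38e6 = 131328000.0 (um^2)
Step 3: sigma (GPa) = 29419520 / 131328000.0 = 2.24016e-01 GPa
Step 4: Convert to MPa (x1000): sigma = 224.0 MPa


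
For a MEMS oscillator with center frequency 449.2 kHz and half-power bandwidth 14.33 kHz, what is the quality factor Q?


Step 1: Q = f0 / bandwidth
Step 2: Q = 449.2 / 14.33
Q = 31.3


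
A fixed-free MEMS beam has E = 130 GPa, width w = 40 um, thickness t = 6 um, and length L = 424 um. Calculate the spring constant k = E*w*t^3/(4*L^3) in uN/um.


Step 1: Convert E to consistent units (1 GPa = 1000 uN/um^2).
E = 130 GPa = 130000 uN/um^2
Step 2: Compute t^3 = 6^3 = 216
Step 3: Compute L^3 = 424^3 = 76225024
Step 4: k = 130000 * 40 * 216 / (4 * 76225024)
k = 3.6838 uN/um


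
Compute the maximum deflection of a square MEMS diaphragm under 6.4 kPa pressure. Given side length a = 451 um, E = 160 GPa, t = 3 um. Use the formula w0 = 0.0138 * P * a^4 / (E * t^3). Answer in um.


Step 1: Convert pressure to compatible units (E is in GPa, so P in GPa).
P = 6.4 kPa = 6.4e-6 GPa
Step 2: Compute numerator: 0.0138 * P * a^4.
a^4 = 451^4 = 41371966801
numerator = 0.0138 * 6.4e-6 * 41371966801 = 3.65397e+03
Step 3: Compute denominator: E * t^3 = 160 * 3^3 = 4320
Step 4: w0 = numerator / denominator = 3.65397e+03 / 4320 = 0.8458 um


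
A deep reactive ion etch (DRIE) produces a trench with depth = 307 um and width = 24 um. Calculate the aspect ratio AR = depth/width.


Step 1: AR = depth / width
Step 2: AR = 307 / 24
AR = 12.8


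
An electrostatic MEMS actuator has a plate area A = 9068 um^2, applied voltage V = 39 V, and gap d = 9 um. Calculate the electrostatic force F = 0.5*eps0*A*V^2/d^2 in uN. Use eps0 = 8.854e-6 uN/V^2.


Step 1: Identify parameters.
eps0 = 8.854e-6 uN/V^2, A = 9068 um^2, V = 39 V, d = 9 um
Step 2: Compute V^2 = 39^2 = 1521
Step 3: Compute d^2 = 9^2 = 81
Step 4: F = 0.5 * 8.854e-6 * 9068 * 1521 / 81
F = 0.754 uN


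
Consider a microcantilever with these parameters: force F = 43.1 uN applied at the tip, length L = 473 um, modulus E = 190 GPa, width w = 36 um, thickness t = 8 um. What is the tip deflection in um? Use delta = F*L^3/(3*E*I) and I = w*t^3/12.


Step 1: Calculate the second moment of area.
I = w * t^3 / 12 = 36 * 8^3 / 12 = 1536.0 um^4
Step 2: Convert E to consistent units (1 GPa = 1000 uN/um^2).
E = 190 GPa = 190000 uN/um^2
Step 3: Calculate tip deflection.
delta = F * L^3 / (3 * E * I)
delta = 43.1 * 473^3 / (3 * 190000 * 1536.0)
delta = 5.2095 um


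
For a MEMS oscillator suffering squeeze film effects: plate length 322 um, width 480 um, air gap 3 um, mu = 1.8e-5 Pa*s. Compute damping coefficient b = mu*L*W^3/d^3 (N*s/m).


Step 1: Convert to SI.
L = 322e-6 m, W = 480e-6 m, d = 3e-6 m
Step 2: W^3 = (480e-6)^3 = 1.11e-10 m^3
Step 3: d^3 = (3e-6)^3 = 2.70e-17 m^3
Step 4: b = 1.8e-5 * 322e-6 * 1.11e-10 / 2.70e-17
b = 2.37e-02 N*s/m


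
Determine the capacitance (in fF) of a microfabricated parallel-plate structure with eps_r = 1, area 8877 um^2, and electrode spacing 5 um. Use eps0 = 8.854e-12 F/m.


Step 1: Convert area to m^2: A = 8877e-12 m^2
Step 2: Convert gap to m: d = 5e-6 m
Step 3: C = eps0 * eps_r * A / d
C = 8.854e-12 * 1 * 8877e-12 / 5e-6
Step 4: Convert to fF (multiply by 1e15).
C = 15.72 fF


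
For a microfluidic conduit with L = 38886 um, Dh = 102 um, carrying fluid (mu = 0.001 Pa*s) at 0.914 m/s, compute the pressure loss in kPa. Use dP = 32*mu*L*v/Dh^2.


Step 1: Convert to SI: L = 38886e-6 m, Dh = 102e-6 m
Step 2: dP = 32 * 0.001 * 38886e-6 * 0.914 / (102e-6)^2
Step 3: dP = 109317.35 Pa
Step 4: Convert to kPa: dP = 109.32 kPa


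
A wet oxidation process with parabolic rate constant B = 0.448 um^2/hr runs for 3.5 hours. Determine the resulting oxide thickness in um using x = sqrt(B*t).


Step 1: Compute B*t = 0.448 * 3.5 = 1.568
Step 2: x = sqrt(1.568)
x = 1.252 um


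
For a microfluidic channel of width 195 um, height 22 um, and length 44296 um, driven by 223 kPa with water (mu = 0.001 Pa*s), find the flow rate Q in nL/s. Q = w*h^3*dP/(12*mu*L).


Step 1: Convert all dimensions to SI (meters).
w = 195e-6 m, h = 22e-6 m, L = 44296e-6 m, dP = 223e3 Pa
Step 2: Q = w * h^3 * dP / (12 * mu * L)
Q = 195e-6 * (22e-6)^3 * 223e3 / (12 * 0.001 * 44296e-6) = 8.7108746e-10 m^3/s
Step 3: Convert Q from m^3/s to nL/s (1 m^3 = 1e12 nL, so multiply by 1e12).
Q = 871.087 nL/s


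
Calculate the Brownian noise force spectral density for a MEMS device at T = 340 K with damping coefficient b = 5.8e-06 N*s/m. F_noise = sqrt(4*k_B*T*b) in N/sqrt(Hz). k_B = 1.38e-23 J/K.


Step 1: Compute 4 * k_B * T * b
= 4 * 1.38e-23 * 340 * 5.8e-06
= 1.0885e-25 N^2/Hz
Step 2: F_noise = sqrt(1.0885e-25)
F_noise = 3.30e-13 N/sqrt(Hz)


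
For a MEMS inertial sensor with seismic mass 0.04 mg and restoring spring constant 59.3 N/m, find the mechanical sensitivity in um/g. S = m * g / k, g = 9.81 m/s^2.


Step 1: Convert mass: m = 0.04 mg = 4.00e-08 kg
Step 2: S = m * g / k = 4.00e-08 * 9.81 / 59.3
Step 3: S = 6.62e-09 m/g
Step 4: Convert to um/g: S = 0.007 um/g


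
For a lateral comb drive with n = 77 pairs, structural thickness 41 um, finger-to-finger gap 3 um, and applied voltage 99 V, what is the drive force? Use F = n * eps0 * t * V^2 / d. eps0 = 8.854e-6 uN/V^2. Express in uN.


Step 1: Parameters: n=77, eps0=8.854e-6 uN/V^2, t=41 um, V=99 V, d=3 um
Step 2: V^2 = 9801
Step 3: F = 77 * 8.854e-6 * 41 * 9801 / 3
F = 91.319 uN


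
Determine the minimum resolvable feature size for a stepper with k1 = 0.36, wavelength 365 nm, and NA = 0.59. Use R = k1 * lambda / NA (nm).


Step 1: Identify values: k1 = 0.36, lambda = 365 nm, NA = 0.59
Step 2: R = k1 * lambda / NA
R = 0.36 * 365 / 0.59
R = 222.7 nm


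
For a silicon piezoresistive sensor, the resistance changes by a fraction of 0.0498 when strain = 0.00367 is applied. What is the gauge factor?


Step 1: Identify values.
dR/R = 0.0498, strain = 0.00367
Step 2: GF = (dR/R) / strain = 0.0498 / 0.00367
GF = 13.6


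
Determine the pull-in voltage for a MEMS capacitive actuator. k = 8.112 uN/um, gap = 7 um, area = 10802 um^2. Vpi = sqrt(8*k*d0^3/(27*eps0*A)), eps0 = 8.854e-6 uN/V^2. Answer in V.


Step 1: Compute numerator: 8 * k * d0^3 = 8 * 8.112 * 7^3 = 22259.328
Step 2: Compute denominator: 27 * eps0 * A = 27 * 8.854e-6 * 10802 = 2.582305
Step 3: Vpi = sqrt(22259.328 / 2.582305)
Vpi = 92.84 V


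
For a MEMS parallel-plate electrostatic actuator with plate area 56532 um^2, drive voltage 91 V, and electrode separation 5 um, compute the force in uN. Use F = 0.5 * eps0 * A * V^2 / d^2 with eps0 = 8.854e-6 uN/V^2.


Step 1: Identify parameters.
eps0 = 8.854e-6 uN/V^2, A = 56532 um^2, V = 91 V, d = 5 um
Step 2: Compute V^2 = 91^2 = 8281
Step 3: Compute d^2 = 5^2 = 25
Step 4: F = 0.5 * 8.854e-6 * 56532 * 8281 / 25
F = 82.898 uN


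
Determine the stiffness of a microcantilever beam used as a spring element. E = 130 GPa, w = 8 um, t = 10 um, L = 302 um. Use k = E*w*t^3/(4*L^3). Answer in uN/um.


Step 1: Convert E to consistent units (1 GPa = 1000 uN/um^2).
E = 130 GPa = 130000 uN/um^2
Step 2: Compute t^3 = 10^3 = 1000
Step 3: Compute L^3 = 302^3 = 27543608
Step 4: k = 130000 * 8 * 1000 / (4 * 27543608)
k = 9.4396 uN/um


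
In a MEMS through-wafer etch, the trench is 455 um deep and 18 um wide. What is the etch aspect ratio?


Step 1: AR = depth / width
Step 2: AR = 455 / 18
AR = 25.3


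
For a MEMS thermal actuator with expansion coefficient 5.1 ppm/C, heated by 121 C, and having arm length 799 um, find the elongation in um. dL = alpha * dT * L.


Step 1: Convert CTE: alpha = 5.1 ppm/C = 5.1e-6 /C
Step 2: dL = 5.1e-6 * 121 * 799
dL = 0.4931 um


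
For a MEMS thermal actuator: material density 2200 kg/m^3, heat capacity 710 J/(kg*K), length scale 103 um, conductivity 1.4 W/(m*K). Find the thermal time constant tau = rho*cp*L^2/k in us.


Step 1: Convert L to m: L = 103e-6 m
Step 2: L^2 = (103e-6)^2 = 1.0609e-08 m^2
Step 3: tau = 2200 * 710 * 1.0609e-08 / 1.4 = 1.183661286e-02 s
Step 4: Convert to microseconds (multiply by 1e6).
tau = 11836.613 us


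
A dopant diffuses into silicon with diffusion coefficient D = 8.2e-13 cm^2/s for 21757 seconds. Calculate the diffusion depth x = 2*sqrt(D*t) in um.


Step 1: Compute D*t = 8.2e-13 * 21757 = 1.784074e-08 cm^2
Step 2: sqrt(D*t) = 1.33569e-04 cm
Step 3: x = 2 * 1.33569e-04 cm = 2.67138e-04 cm
Step 4: Convert to um (1 cm = 1e4 um): x = 2.671 um


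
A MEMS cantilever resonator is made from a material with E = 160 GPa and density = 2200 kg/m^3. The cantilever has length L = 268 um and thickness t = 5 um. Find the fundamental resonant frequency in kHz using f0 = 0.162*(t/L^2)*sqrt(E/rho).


Step 1: Convert units to SI.
t_SI = 5e-6 m, L_SI = 268e-6 m
Step 2: Calculate sqrt(E/rho).
sqrt(160e9 / 2200) = 8528.03 m/s
Step 3: Compute f0.
f0 = 0.162 * 5e-6 / (268e-6)^2 * 8528.03 = 96175.4 Hz = 96.18 kHz


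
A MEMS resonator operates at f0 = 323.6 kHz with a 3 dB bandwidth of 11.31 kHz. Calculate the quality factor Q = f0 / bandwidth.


Step 1: Q = f0 / bandwidth
Step 2: Q = 323.6 / 11.31
Q = 28.6


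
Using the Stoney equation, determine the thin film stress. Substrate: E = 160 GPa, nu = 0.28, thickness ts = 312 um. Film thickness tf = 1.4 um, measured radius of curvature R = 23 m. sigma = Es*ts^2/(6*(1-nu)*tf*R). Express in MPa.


Step 1: Compute numerator: Es * ts^2 = 160 * 312^2 = 15575040 (GPa*um^2)
Step 2: Compute denominator (R in um): 6*(1-nu)*tf*R = 6*0.72*1.4*23e6 = 139104000.0 (um^2)
Step 3: sigma (GPa) = 15575040 / 139104000.0 = 1.11967e-01 GPa
Step 4: Convert to MPa (x1000): sigma = 112.0 MPa


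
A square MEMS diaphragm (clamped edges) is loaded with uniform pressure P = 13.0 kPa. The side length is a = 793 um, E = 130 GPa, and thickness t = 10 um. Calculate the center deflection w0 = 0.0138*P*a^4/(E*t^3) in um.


Step 1: Convert pressure to compatible units (E is in GPa, so P in GPa).
P = 13.0 kPa = 13.0e-6 GPa
Step 2: Compute numerator: 0.0138 * P * a^4.
a^4 = 793^4 = 395451064801
numerator = 0.0138 * 13.0e-6 * 395451064801 = 7.09439e+04
Step 3: Compute denominator: E * t^3 = 130 * 10^3 = 130000
Step 4: w0 = numerator / denominator = 7.09439e+04 / 130000 = 0.5457 um


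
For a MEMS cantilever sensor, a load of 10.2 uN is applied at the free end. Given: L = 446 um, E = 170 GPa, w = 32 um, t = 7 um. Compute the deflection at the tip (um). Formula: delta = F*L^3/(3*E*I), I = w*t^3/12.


Step 1: Calculate the second moment of area.
I = w * t^3 / 12 = 32 * 7^3 / 12 = 914.6667 um^4
Step 2: Convert E to consistent units (1 GPa = 1000 uN/um^2).
E = 170 GPa = 170000 uN/um^2
Step 3: Calculate tip deflection.
delta = F * L^3 / (3 * E * I)
delta = 10.2 * 446^3 / (3 * 170000 * 914.6667)
delta = 1.9399 um


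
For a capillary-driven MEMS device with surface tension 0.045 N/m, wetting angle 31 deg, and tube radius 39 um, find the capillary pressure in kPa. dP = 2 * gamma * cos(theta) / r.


Step 1: cos(31 deg) = 0.8572
Step 2: Convert r to m: r = 39e-6 m
Step 3: dP = 2 * 0.045 * 0.8572 / 39e-6 = 1978.2 Pa
Step 4: Convert Pa to kPa (divide by 1000).
dP = 1.98 kPa


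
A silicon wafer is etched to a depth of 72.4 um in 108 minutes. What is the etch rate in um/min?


Step 1: Etch rate = depth / time
Step 2: rate = 72.4 / 108
rate = 0.67 um/min


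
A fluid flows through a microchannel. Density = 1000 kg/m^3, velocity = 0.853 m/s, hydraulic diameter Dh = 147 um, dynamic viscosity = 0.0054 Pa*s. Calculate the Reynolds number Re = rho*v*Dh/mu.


Step 1: Convert Dh to meters: Dh = 147e-6 m
Step 2: Re = rho * v * Dh / mu
Re = 1000 * 0.853 * 147e-6 / 0.0054
Re = 23.221


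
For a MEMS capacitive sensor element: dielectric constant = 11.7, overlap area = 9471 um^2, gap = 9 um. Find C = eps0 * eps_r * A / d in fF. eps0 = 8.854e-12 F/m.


Step 1: Convert area to m^2: A = 9471e-12 m^2
Step 2: Convert gap to m: d = 9e-6 m
Step 3: C = eps0 * eps_r * A / d
C = 8.854e-12 * 11.7 * 9471e-12 / 9e-6
Step 4: Convert to fF (multiply by 1e15).
C = 109.01 fF


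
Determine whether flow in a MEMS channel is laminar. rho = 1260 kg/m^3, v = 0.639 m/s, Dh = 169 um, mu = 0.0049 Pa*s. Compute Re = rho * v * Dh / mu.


Step 1: Convert Dh to meters: Dh = 169e-6 m
Step 2: Re = rho * v * Dh / mu
Re = 1260 * 0.639 * 169e-6 / 0.0049
Re = 27.769
Since Re = 27.769 is below ~2300, the flow is laminar.


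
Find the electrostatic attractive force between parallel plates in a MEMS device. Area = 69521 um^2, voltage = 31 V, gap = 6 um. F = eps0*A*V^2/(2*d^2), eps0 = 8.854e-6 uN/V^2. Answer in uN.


Step 1: Identify parameters.
eps0 = 8.854e-6 uN/V^2, A = 69521 um^2, V = 31 V, d = 6 um
Step 2: Compute V^2 = 31^2 = 961
Step 3: Compute d^2 = 6^2 = 36
Step 4: F = 0.5 * 8.854e-6 * 69521 * 961 / 36
F = 8.216 uN


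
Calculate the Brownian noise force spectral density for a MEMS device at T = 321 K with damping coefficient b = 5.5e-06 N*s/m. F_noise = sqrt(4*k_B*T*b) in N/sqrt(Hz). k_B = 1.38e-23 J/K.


Step 1: Compute 4 * k_B * T * b
= 4 * 1.38e-23 * 321 * 5.5e-06
= 9.7456e-26 N^2/Hz
Step 2: F_noise = sqrt(9.7456e-26)
F_noise = 3.12e-13 N/sqrt(Hz)


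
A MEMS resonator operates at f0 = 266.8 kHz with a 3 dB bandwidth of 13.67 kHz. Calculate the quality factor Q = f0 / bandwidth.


Step 1: Q = f0 / bandwidth
Step 2: Q = 266.8 / 13.67
Q = 19.5


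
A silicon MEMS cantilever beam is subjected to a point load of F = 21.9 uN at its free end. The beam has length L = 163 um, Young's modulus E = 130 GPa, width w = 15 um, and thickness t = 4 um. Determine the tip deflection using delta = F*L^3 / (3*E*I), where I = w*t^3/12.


Step 1: Calculate the second moment of area.
I = w * t^3 / 12 = 15 * 4^3 / 12 = 80.0 um^4
Step 2: Convert E to consistent units (1 GPa = 1000 uN/um^2).
E = 130 GPa = 130000 uN/um^2
Step 3: Calculate tip deflection.
delta = F * L^3 / (3 * E * I)
delta = 21.9 * 163^3 / (3 * 130000 * 80.0)
delta = 3.0399 um


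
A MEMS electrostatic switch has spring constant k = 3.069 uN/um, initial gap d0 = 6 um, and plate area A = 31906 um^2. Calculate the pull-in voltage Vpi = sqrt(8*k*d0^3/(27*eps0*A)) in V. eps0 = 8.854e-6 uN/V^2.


Step 1: Compute numerator: 8 * k * d0^3 = 8 * 3.069 * 6^3 = 5303.232
Step 2: Compute denominator: 27 * eps0 * A = 27 * 8.854e-6 * 31906 = 7.627385
Step 3: Vpi = sqrt(5303.232 / 7.627385)
Vpi = 26.37 V


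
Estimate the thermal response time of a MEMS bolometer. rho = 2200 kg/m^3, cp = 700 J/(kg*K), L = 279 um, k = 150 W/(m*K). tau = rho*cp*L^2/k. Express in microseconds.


Step 1: Convert L to m: L = 279e-6 m
Step 2: L^2 = (279e-6)^2 = 7.7841e-08 m^2
Step 3: tau = 2200 * 700 * 7.7841e-08 / 150 = 7.991676e-04 s
Step 4: Convert to microseconds (multiply by 1e6).
tau = 799.168 us


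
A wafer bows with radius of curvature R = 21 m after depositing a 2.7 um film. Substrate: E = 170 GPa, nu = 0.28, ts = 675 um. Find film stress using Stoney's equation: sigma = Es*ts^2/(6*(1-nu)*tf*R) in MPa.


Step 1: Compute numerator: Es * ts^2 = 170 * 675^2 = 77456250 (GPa*um^2)
Step 2: Compute denominator (R in um): 6*(1-nu)*tf*R = 6*0.72*2.7*21e6 = 244944000.0 (um^2)
Step 3: sigma (GPa) = 77456250 / 244944000.0 = 3.1622e-01 GPa
Step 4: Convert to MPa (x1000): sigma = 316.2 MPa


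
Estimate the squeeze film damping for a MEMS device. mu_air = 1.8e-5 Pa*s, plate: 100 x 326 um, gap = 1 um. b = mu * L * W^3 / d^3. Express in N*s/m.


Step 1: Convert to SI.
L = 100e-6 m, W = 326e-6 m, d = 1e-6 m
Step 2: W^3 = (326e-6)^3 = 3.46e-11 m^3
Step 3: d^3 = (1e-6)^3 = 1.00e-18 m^3
Step 4: b = 1.8e-5 * 100e-6 * 3.46e-11 / 1.00e-18
b = 6.24e-02 N*s/m


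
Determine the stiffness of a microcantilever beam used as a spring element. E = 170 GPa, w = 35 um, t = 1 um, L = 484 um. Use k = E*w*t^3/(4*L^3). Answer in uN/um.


Step 1: Convert E to consistent units (1 GPa = 1000 uN/um^2).
E = 170 GPa = 170000 uN/um^2
Step 2: Compute t^3 = 1^3 = 1
Step 3: Compute L^3 = 484^3 = 113379904
Step 4: k = 170000 * 35 * 1 / (4 * 113379904)
k = 0.0131 uN/um


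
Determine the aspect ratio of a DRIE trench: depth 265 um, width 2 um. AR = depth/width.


Step 1: AR = depth / width
Step 2: AR = 265 / 2
AR = 132.5


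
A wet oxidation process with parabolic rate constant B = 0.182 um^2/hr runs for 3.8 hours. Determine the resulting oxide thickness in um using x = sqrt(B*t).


Step 1: Compute B*t = 0.182 * 3.8 = 0.6916
Step 2: x = sqrt(0.6916)
x = 0.832 um


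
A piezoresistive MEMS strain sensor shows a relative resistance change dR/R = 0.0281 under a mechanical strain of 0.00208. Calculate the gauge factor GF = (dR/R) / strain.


Step 1: Identify values.
dR/R = 0.0281, strain = 0.00208
Step 2: GF = (dR/R) / strain = 0.0281 / 0.00208
GF = 13.5


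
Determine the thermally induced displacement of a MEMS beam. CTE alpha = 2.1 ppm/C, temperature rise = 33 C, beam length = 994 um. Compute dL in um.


Step 1: Convert CTE: alpha = 2.1 ppm/C = 2.1e-6 /C
Step 2: dL = 2.1e-6 * 33 * 994
dL = 0.0689 um


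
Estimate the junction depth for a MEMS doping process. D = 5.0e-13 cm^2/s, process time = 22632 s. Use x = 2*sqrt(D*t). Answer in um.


Step 1: Compute D*t = 5.0e-13 * 22632 = 1.1316e-08 cm^2
Step 2: sqrt(D*t) = 1.06377e-04 cm
Step 3: x = 2 * 1.06377e-04 cm = 2.12754e-04 cm
Step 4: Convert to um (1 cm = 1e4 um): x = 2.128 um


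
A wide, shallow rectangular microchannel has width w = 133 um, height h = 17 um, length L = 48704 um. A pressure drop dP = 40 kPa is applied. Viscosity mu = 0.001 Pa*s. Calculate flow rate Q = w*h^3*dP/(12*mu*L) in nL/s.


Step 1: Convert all dimensions to SI (meters).
w = 133e-6 m, h = 17e-6 m, L = 48704e-6 m, dP = 40e3 Pa
Step 2: Q = w * h^3 * dP / (12 * mu * L)
Q = 133e-6 * (17e-6)^3 * 40e3 / (12 * 0.001 * 48704e-6) = 4.47211e-11 m^3/s
Step 3: Convert Q from m^3/s to nL/s (1 m^3 = 1e12 nL, so multiply by 1e12).
Q = 44.721 nL/s


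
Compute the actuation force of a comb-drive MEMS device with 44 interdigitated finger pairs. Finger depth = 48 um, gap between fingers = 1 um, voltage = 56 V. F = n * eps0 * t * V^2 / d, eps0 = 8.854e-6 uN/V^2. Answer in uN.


Step 1: Parameters: n=44, eps0=8.854e-6 uN/V^2, t=48 um, V=56 V, d=1 um
Step 2: V^2 = 3136
Step 3: F = 44 * 8.854e-6 * 48 * 3136 / 1
F = 58.642 uN


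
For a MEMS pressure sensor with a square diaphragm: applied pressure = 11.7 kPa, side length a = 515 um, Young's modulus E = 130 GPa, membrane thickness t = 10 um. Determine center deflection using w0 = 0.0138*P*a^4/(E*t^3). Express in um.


Step 1: Convert pressure to compatible units (E is in GPa, so P in GPa).
P = 11.7 kPa = 11.7e-6 GPa
Step 2: Compute numerator: 0.0138 * P * a^4.
a^4 = 515^4 = 70344300625
numerator = 0.0138 * 11.7e-6 * 70344300625 = 1.1358e+04
Step 3: Compute denominator: E * t^3 = 130 * 10^3 = 130000
Step 4: w0 = numerator / denominator = 1.1358e+04 / 130000 = 0.0874 um


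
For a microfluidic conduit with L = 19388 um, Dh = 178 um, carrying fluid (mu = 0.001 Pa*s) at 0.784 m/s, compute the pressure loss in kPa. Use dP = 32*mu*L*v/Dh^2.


Step 1: Convert to SI: L = 19388e-6 m, Dh = 178e-6 m
Step 2: dP = 32 * 0.001 * 19388e-6 * 0.784 / (178e-6)^2
Step 3: dP = 15351.79 Pa
Step 4: Convert to kPa: dP = 15.35 kPa


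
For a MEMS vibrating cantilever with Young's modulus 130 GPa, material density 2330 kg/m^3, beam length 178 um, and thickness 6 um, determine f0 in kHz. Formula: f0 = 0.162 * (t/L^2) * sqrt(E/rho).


Step 1: Convert units to SI.
t_SI = 6e-6 m, L_SI = 178e-6 m
Step 2: Calculate sqrt(E/rho).
sqrt(130e9 / 2330) = 7469.54 m/s
Step 3: Compute f0.
f0 = 0.162 * 6e-6 / (178e-6)^2 * 7469.54 = 229150.1 Hz = 229.15 kHz


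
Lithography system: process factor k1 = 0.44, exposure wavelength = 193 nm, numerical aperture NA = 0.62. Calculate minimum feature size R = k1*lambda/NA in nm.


Step 1: Identify values: k1 = 0.44, lambda = 193 nm, NA = 0.62
Step 2: R = k1 * lambda / NA
R = 0.44 * 193 / 0.62
R = 137.0 nm


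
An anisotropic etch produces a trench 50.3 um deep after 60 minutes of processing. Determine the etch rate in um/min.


Step 1: Etch rate = depth / time
Step 2: rate = 50.3 / 60
rate = 0.838 um/min
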